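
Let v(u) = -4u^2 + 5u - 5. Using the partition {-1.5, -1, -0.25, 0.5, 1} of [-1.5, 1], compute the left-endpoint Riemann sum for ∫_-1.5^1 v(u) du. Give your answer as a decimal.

-27.875

Subinterval widths: 0.5, 0.75, 0.75, 0.5.
Left endpoints: -1.5, -1, -0.25, 0.5.
v(-1.5) = -21.5, v(-1) = -14, v(-0.25) = -6.5, v(0.5) = -3.5.
Sum = Σ Δu_i · v(u_i).
Sum = -27.875.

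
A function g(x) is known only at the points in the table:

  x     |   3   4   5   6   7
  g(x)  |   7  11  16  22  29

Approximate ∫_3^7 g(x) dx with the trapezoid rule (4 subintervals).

Δx = 1.
T_4 = (1/2)·[7 + 2·11 + 2·16 + 2·22 + 29] = 67.

67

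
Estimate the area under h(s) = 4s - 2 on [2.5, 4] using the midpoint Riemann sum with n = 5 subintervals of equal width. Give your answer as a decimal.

16.5

Δs = (4 − 2.5)/5 = 0.3.
Midpoints: 2.65, 2.95, 3.25, 3.55, 3.85.
h(2.65) = 8.6, h(2.95) = 9.8, h(3.25) = 11, h(3.55) = 12.2, h(3.85) = 13.4.
Sum = Δs · [h(2.65) + h(2.95) + h(3.25) + h(3.55) + h(3.85)].
Sum = 16.5.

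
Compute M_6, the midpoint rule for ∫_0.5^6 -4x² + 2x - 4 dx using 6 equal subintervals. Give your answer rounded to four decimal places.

Δx = (6 − 0.5)/6 = 11/12.
Midpoints: 23/24, 1.875, 67/24, 89/24, 4.625, 133/24.
f(23/24) = -829/144, f(1.875) = -14.3125, f(67/24) = -4261/144, f(89/24) = -7429/144, f(4.625) = -80.3125, f(133/24) = -16669/144.
Sum = Δx · [f(23/24) + f(1.875) + f(67/24) + ...].
Sum ≈ -272.5428.

-272.5428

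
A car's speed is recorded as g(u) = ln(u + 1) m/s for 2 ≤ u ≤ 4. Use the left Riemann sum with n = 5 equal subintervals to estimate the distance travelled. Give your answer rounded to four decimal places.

2.6474

Δu = (4 − 2)/5 = 0.4.
Left endpoints: 2, 2.4, 2.8, 3.2, 3.6.
g(2) ≈ 1.0986, g(2.4) ≈ 1.2238, g(2.8) ≈ 1.3350, g(3.2) ≈ 1.4351, g(3.6) ≈ 1.5261.
Sum = Δu · [g(2) + g(2.4) + g(2.8) + g(3.2) + g(3.6)].
Sum ≈ 2.6474.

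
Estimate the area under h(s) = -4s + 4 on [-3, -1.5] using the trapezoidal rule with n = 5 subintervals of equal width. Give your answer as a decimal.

19.5

Δs = (-1.5 − (-3))/5 = 0.3.
h(-3) = 16, h(-2.7) = 14.8, h(-2.4) = 13.6, h(-2.1) = 12.4, h(-1.8) = 11.2, h(-1.5) = 10.
T_5 = (Δs/2)·[h(s_0) + 2h(s_1) + ... + 2h(s_{4}) + h(s_5)].
Sum = 19.5.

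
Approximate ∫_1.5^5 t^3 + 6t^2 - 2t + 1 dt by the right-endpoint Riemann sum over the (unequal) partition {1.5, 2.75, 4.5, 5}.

Subinterval widths: 1.25, 1.75, 0.5.
Right endpoints: 2.75, 4.5, 5.
f(2.75) = 61.671875, f(4.5) = 204.625, f(5) = 266.
Sum = Σ Δt_i · f(t_i).
Sum = 568.18359375.

568.18359375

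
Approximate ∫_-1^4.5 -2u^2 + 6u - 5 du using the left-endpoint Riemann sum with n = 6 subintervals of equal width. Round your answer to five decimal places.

Δu = (4.5 − (-1))/6 = 11/12.
Left endpoints: -1, -1/12, 5/6, 1.75, 8/3, 43/12.
f(-1) = -13, f(-1/12) = -397/72, f(5/6) = -25/18, f(1.75) = -0.625, f(8/3) = -29/9, f(43/12) = -661/72.
Sum = Δu · [f(-1) + f(-1/12) + f(5/6) + ...].
Sum ≈ -30.18634.

-30.18634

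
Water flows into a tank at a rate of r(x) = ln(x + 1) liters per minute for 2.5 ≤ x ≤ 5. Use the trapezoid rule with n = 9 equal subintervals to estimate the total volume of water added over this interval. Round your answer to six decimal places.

Δx = (5 − 2.5)/9 = 5/18.
r(2.5) ≈ 1.252763, r(25/9) ≈ 1.329136, r(55/18) ≈ 1.400088, r(10/3) ≈ 1.466337, r(65/18) ≈ 1.528469, r(35/9) ≈ 1.586965, r(25/6) ≈ 1.642228, r(40/9) ≈ 1.694596, r(85/18) ≈ 1.744357, r(5) ≈ 1.791759.
T_9 = (Δx/2)·[r(x_0) + 2r(x_1) + ... + 2r(x_{8}) + r(x_9)].
Sum ≈ 3.865121.

3.865121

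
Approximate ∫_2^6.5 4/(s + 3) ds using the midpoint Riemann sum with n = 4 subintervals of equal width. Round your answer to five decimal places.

Δs = (6.5 − 2)/4 = 1.125.
Midpoints: 2.5625, 3.6875, 4.8125, 5.9375.
f(2.5625) = 64/89, f(3.6875) = 64/107, f(4.8125) = 0.512, f(5.9375) = 64/143.
Sum = Δs · [f(2.5625) + f(3.6875) + f(4.8125) + f(5.9375)].
Sum ≈ 2.56138.

2.56138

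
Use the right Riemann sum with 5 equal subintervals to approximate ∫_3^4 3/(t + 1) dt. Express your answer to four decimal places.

0.6547

Δt = (4 − 3)/5 = 0.2.
Right endpoints: 3.2, 3.4, 3.6, 3.8, 4.
f(3.2) = 5/7, f(3.4) = 15/22, f(3.6) = 15/23, f(3.8) = 0.625, f(4) = 0.6.
Sum = Δt · [f(3.2) + f(3.4) + f(3.6) + f(3.8) + f(4)].
Sum ≈ 0.6547.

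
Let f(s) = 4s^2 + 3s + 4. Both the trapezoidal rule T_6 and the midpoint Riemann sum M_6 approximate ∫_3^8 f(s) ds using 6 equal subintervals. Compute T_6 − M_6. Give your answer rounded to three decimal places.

3.472

T_6 ≈ 751.48148.
M_6 ≈ 748.00926.
T_6 − M_6 ≈ 3.472.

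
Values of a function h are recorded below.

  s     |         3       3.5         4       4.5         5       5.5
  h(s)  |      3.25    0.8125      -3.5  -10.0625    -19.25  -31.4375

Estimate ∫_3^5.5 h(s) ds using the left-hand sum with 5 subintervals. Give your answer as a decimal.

-14.375

Δs = 0.5.
Sum = 0.5·[3.25 + 0.8125 + (-3.5) + (-10.0625) + (-19.25)] = -14.375.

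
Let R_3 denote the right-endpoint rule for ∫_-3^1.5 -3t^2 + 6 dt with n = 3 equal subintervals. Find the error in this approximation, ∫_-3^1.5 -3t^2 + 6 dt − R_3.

Exact integral: ∫_-3^1.5 f(t) dt = -3.375.
R_3 = 6.75.
Error = -3.375 − 6.75 = -10.125.

-10.125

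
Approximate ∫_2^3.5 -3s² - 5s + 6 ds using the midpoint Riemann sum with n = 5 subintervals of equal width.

-46.46625

Δs = (3.5 − 2)/5 = 0.3.
Midpoints: 2.15, 2.45, 2.75, 3.05, 3.35.
f(2.15) = -18.6175, f(2.45) = -24.2575, f(2.75) = -30.4375, f(3.05) = -37.1575, f(3.35) = -44.4175.
Sum = Δs · [f(2.15) + f(2.45) + f(2.75) + f(3.05) + f(3.35)].
Sum = -46.46625.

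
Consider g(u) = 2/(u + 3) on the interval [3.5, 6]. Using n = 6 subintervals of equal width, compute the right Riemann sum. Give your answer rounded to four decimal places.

Δu = (6 − 3.5)/6 = 5/12.
Right endpoints: 47/12, 13/3, 4.75, 31/6, 67/12, 6.
g(47/12) = 24/83, g(13/3) = 3/11, g(4.75) = 8/31, g(31/6) = 12/49, g(67/12) = 24/103, g(6) = 2/9.
Sum = Δu · [g(47/12) + g(13/3) + g(4.75) + ...].
Sum ≈ 0.6334.

0.6334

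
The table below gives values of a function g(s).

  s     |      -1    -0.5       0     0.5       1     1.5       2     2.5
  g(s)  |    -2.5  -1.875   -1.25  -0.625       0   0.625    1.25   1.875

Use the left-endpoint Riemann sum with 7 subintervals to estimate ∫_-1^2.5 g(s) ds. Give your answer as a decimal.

-2.1875

Δs = 0.5.
Sum = 0.5·[(-2.5) + (-1.875) + (-1.25) + (-0.625) + 0 + 0.625 + 1.25] = -2.1875.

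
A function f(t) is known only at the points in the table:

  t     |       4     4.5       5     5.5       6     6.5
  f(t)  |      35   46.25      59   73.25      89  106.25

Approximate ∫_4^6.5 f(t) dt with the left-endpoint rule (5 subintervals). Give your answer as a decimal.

Δt = 0.5.
Sum = 0.5·[35 + 46.25 + 59 + 73.25 + 89] = 151.25.

151.25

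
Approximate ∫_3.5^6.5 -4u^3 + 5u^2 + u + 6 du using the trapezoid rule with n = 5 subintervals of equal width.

-1225.65

Δu = (6.5 − 3.5)/5 = 0.6.
f(3.5) = -100.75, f(4.1) = -181.534, f(4.7) = -294.142, f(5.3) = -443.758, f(5.9) = -635.566, f(6.5) = -874.75.
T_5 = (Δu/2)·[f(u_0) + 2f(u_1) + ... + 2f(u_{4}) + f(u_5)].
Sum = -1225.65.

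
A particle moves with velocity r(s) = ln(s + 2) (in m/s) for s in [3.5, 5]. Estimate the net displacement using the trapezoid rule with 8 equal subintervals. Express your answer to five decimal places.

2.74514

Δs = (5 − 3.5)/8 = 0.1875.
r(3.5) ≈ 1.70475, r(3.6875) ≈ 1.73827, r(3.875) ≈ 1.77071, r(4.0625) ≈ 1.80212, r(4.25) ≈ 1.83258, r(4.4375) ≈ 1.86214, r(4.625) ≈ 1.89085, r(4.8125) ≈ 1.91876, r(5) ≈ 1.94591.
T_8 = (Δs/2)·[r(s_0) + 2r(s_1) + ... + 2r(s_{7}) + r(s_8)].
Sum ≈ 2.74514.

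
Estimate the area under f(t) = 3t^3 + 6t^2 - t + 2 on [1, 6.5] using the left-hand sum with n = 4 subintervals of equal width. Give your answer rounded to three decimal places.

1213.835

Δt = (6.5 − 1)/4 = 1.375.
Left endpoints: 1, 2.375, 3.75, 5.125.
f(1) = 10, f(2.375) = 37713/512, f(3.75) = 240.828125, f(5.125) = 285851/512.
Sum = Δt · [f(1) + f(2.375) + f(3.75) + f(5.125)].
Sum ≈ 1213.835.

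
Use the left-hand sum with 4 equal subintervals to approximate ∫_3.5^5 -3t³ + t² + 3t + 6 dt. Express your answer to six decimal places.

-259.051758

Δt = (5 − 3.5)/4 = 0.375.
Left endpoints: 3.5, 3.875, 4.25, 4.625.
f(3.5) = -99.875, f(3.875) = -72661/512, f(4.25) = -193.484375, f(4.625) = -130831/512.
Sum = Δt · [f(3.5) + f(3.875) + f(4.25) + f(4.625)].
Sum ≈ -259.051758.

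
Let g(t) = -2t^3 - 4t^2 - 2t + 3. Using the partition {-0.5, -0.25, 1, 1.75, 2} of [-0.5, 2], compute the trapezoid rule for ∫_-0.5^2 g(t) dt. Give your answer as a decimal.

-17.9921875

Subinterval widths: 0.25, 1.25, 0.75, 0.25.
g(-0.5) = 3.25, g(-0.25) = 3.28125, g(1) = -5, g(1.75) = -23.46875, g(2) = -33.
On each subinterval the trapezoid contributes (Δt_i/2)·[g(t_{i-1}) + g(t_i)].
Sum = -17.9921875.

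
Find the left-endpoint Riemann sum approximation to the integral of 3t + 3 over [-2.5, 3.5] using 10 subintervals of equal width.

21.6

Δt = (3.5 − (-2.5))/10 = 0.6.
Left endpoints: -2.5, -1.9, -1.3, -0.7, -0.1, 0.5, 1.1, 1.7, 2.3, 2.9.
f(-2.5) = -4.5, f(-1.9) = -2.7, f(-1.3) = -0.9, f(-0.7) = 0.9, f(-0.1) = 2.7, f(0.5) = 4.5, f(1.1) = 6.3, f(1.7) = 8.1, f(2.3) = 9.9, f(2.9) = 11.7.
Sum = Δt · [f(-2.5) + f(-1.9) + f(-1.3) + ...].
Sum = 21.6.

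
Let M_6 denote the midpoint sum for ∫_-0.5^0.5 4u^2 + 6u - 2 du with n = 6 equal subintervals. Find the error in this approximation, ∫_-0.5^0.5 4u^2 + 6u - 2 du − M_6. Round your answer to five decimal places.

0.00926

Exact integral: ∫_-0.5^0.5 f(u) du ≈ -1.6666667.
M_6 ≈ -1.6759259.
Error ≈ -1.6666667 − (-1.6759259) ≈ 0.00926.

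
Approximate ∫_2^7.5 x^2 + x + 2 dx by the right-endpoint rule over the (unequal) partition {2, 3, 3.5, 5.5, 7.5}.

Subinterval widths: 1, 0.5, 2, 2.
Right endpoints: 3, 3.5, 5.5, 7.5.
f(3) = 14, f(3.5) = 17.75, f(5.5) = 37.75, f(7.5) = 65.75.
Sum = Σ Δx_i · f(x_i).
Sum = 229.875.

229.875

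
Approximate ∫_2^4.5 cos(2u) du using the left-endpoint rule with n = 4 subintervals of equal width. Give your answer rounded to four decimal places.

Δu = (4.5 − 2)/4 = 0.625.
Left endpoints: 2, 2.625, 3.25, 3.875.
f(2) ≈ -0.6536, f(2.625) ≈ 0.5121, f(3.25) ≈ 0.9766, f(3.875) ≈ 0.1038.
Sum = Δu · [f(2) + f(2.625) + f(3.25) + f(3.875)].
Sum ≈ 0.5868.

0.5868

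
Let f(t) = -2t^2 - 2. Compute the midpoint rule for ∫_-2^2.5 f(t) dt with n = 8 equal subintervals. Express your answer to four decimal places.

-24.5127

Δt = (2.5 − (-2))/8 = 0.5625.
Midpoints: -1.71875, -1.15625, -0.59375, -0.03125, 0.53125, 1.09375, 1.65625, 2.21875.
f(-1.71875) = -4049/512, f(-1.15625) = -2393/512, f(-0.59375) = -1385/512, f(-0.03125) = -1025/512, f(0.53125) = -1313/512, f(1.09375) = -2249/512, f(1.65625) = -3833/512, f(2.21875) = -6065/512.
Sum = Δt · [f(-1.71875) + f(-1.15625) + f(-0.59375) + ...].
Sum ≈ -24.5127.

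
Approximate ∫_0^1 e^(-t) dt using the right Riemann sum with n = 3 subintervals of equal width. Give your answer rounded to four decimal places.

Δt = (1 − 0)/3 = 1/3.
Right endpoints: 1/3, 2/3, 1.
f(1/3) ≈ 0.7165, f(2/3) ≈ 0.5134, f(1) ≈ 0.3679.
Sum = Δt · [f(1/3) + f(2/3) + f(1)].
Sum ≈ 0.5326.

0.5326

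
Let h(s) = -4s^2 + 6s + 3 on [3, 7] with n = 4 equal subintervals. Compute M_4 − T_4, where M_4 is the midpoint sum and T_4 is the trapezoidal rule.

M_4 = -288.
T_4 = -292.
M_4 − T_4 = 4.

4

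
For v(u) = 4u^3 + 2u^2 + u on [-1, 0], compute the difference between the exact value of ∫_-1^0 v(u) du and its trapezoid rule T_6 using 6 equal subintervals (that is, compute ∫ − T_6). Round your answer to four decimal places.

0.0185

Exact integral: ∫_-1^0 v(u) du ≈ -0.833333.
T_6 ≈ -0.851852.
Error ≈ -0.833333 − (-0.851852) ≈ 0.0185.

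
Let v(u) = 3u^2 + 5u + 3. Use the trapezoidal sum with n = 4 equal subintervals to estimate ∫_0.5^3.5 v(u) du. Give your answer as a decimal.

82.59375

Δu = (3.5 − 0.5)/4 = 0.75.
v(0.5) = 6.25, v(1.25) = 13.9375, v(2) = 25, v(2.75) = 39.4375, v(3.5) = 57.25.
T_4 = (Δu/2)·[v(u_0) + 2v(u_1) + 2v(u_2) + 2v(u_3) + v(u_4)].
Sum = 82.59375.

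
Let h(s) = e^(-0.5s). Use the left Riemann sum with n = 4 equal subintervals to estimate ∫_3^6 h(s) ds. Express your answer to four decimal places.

Δs = (6 − 3)/4 = 0.75.
Left endpoints: 3, 3.75, 4.5, 5.25.
h(3) ≈ 0.2231, h(3.75) ≈ 0.1534, h(4.5) ≈ 0.1054, h(5.25) ≈ 0.0724.
Sum = Δs · [h(3) + h(3.75) + h(4.5) + h(5.25)].
Sum ≈ 0.4157.

0.4157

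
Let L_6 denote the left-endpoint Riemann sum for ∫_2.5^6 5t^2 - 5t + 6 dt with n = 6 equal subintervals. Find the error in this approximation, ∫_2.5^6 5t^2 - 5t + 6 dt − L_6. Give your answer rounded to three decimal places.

Exact integral: ∫_2.5^6 f(t) dt ≈ 280.58333.
L_6 ≈ 243.29456.
Error ≈ 280.58333 − 243.29456 ≈ 37.289.

37.289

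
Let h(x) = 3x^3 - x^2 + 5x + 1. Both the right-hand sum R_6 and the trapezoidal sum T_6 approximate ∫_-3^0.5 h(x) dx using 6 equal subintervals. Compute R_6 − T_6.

31.390625

R_6 ≈ -59.160735.
T_6 ≈ -90.551360.
R_6 − T_6 = 31.390625.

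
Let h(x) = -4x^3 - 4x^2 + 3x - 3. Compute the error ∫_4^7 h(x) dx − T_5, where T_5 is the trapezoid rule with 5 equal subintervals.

12.6

Exact integral: ∫_4^7 h(x) dx = -2476.5.
T_5 = -2489.1.
Error = -2476.5 − (-2489.1) = 12.6.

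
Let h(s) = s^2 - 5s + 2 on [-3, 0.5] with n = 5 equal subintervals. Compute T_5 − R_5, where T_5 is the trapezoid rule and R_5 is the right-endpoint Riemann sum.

9.1875

T_5 = 38.2025.
R_5 = 29.015.
T_5 − R_5 = 9.1875.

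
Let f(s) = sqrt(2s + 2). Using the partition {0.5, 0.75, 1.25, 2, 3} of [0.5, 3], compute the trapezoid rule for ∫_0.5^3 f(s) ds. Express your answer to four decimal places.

5.8014

Subinterval widths: 0.25, 0.5, 0.75, 1.
f(0.5) ≈ 1.7321, f(0.75) ≈ 1.8708, f(1.25) ≈ 2.1213, f(2) ≈ 2.4495, f(3) ≈ 2.8284.
On each subinterval the trapezoid contributes (Δs_i/2)·[f(s_{i-1}) + f(s_i)].
Sum ≈ 5.8014.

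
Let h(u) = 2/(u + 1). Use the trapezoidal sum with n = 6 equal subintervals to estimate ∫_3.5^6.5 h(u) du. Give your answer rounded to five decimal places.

1.02297

Δu = (6.5 − 3.5)/6 = 0.5.
h(3.5) = 4/9, h(4) = 0.4, h(4.5) = 4/11, h(5) = 1/3, h(5.5) = 4/13, h(6) = 2/7, h(6.5) = 4/15.
T_6 = (Δu/2)·[h(u_0) + 2h(u_1) + ... + 2h(u_{5}) + h(u_6)].
Sum ≈ 1.02297.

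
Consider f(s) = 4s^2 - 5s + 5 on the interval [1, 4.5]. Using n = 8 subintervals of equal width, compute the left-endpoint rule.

Δs = (4.5 − 1)/8 = 0.4375.
Left endpoints: 1, 1.4375, 1.875, 2.3125, 2.75, 3.1875, 3.625, 4.0625.
f(1) = 4, f(1.4375) = 6.078125, f(1.875) = 9.6875, f(2.3125) = 14.828125, f(2.75) = 21.5, f(3.1875) = 29.703125, f(3.625) = 39.4375, f(4.0625) = 50.703125.
Sum = Δs · [f(1) + f(1.4375) + f(1.875) + ...].
Sum = 76.97265625.

76.97265625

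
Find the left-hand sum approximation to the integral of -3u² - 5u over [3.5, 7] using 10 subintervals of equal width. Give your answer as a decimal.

Δu = (7 − 3.5)/10 = 0.35.
Left endpoints: 3.5, 3.85, 4.2, 4.55, 4.9, 5.25, 5.6, 5.95, 6.3, 6.65.
f(3.5) = -54.25, f(3.85) = -63.7175, f(4.2) = -73.92, f(4.55) = -84.8575, f(4.9) = -96.53, f(5.25) = -108.9375, f(5.6) = -122.08, f(5.95) = -135.9575, f(6.3) = -150.57, f(6.65) = -165.9175.
Sum = Δu · [f(3.5) + f(3.85) + f(4.2) + ...].
Sum = -369.858125.

-369.858125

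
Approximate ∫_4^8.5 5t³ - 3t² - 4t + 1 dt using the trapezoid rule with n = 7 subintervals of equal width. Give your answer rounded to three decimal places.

5575.081

Δt = (8.5 − 4)/7 = 9/14.
f(4) = 257, f(65/14) = 1147459/2744, f(37/7) = 217607/343, f(83/14) = 2507269/2744, f(46/7) = 433571/343, f(101/14) = 4646623/2744, f(55/7) = 757913/343, f(8.5) = 2820.875.
T_7 = (Δt/2)·[f(t_0) + 2f(t_1) + ... + 2f(t_{6}) + f(t_7)].
Sum ≈ 5575.081.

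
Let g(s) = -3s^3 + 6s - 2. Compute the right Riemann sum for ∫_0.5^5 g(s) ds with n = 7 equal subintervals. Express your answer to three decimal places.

Δs = (5 − 0.5)/7 = 9/14.
Right endpoints: 8/7, 25/14, 17/7, 43/14, 26/7, 61/14, 5.
g(8/7) = 130/343, g(25/14) = -22963/2744, g(17/7) = -10427/343, g(43/14) = -193441/2744, g(26/7) = -45770/343, g(61/14) = -614695/2744, g(5) = -347.
Sum = Δs · [g(8/7) + g(25/14) + g(17/7) + ...].
Sum ≈ -522.861.

-522.861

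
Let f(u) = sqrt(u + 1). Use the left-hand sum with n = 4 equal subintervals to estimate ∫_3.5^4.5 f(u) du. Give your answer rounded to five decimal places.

Δu = (4.5 − 3.5)/4 = 0.25.
Left endpoints: 3.5, 3.75, 4, 4.25.
f(3.5) ≈ 2.12132, f(3.75) ≈ 2.17945, f(4) ≈ 2.23607, f(4.25) ≈ 2.29129.
Sum = Δu · [f(3.5) + f(3.75) + f(4) + f(4.25)].
Sum ≈ 2.20703.

2.20703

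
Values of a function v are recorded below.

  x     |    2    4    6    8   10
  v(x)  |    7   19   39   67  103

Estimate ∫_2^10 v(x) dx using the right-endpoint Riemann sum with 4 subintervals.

Δx = 2.
Sum = 2·[19 + 39 + 67 + 103] = 456.

456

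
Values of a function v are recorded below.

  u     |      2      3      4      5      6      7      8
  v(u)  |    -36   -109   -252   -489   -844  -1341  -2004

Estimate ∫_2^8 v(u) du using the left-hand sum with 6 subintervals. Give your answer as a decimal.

Δu = 1.
Sum = 1·[(-36) + (-109) + (-252) + (-489) + (-844) + (-1341)] = -3071.

-3071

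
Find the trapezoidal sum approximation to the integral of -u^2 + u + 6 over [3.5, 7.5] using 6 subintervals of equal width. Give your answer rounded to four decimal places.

Δu = (7.5 − 3.5)/6 = 2/3.
f(3.5) = -2.75, f(25/6) = -259/36, f(29/6) = -451/36, f(5.5) = -18.75, f(37/6) = -931/36, f(41/6) = -1219/36, f(7.5) = -42.75.
T_6 = (Δu/2)·[f(u_0) + 2f(u_1) + ... + 2f(u_{5}) + f(u_6)].
Sum ≈ -80.6296.

-80.6296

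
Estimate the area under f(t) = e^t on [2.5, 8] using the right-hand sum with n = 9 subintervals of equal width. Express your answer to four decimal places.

3967.7238

Δt = (8 − 2.5)/9 = 11/18.
Right endpoints: 28/9, 67/18, 13/3, 89/18, 50/9, 37/6, 61/9, 133/18, 8.
f(28/9) ≈ 22.4460, f(67/18) ≈ 41.3562, f(13/3) ≈ 76.1979, f(89/18) ≈ 140.3928, f(50/9) ≈ 258.6706, f(37/6) ≈ 476.5948, f(61/9) ≈ 878.1152, f(133/18) ≈ 1617.9074, f(8) ≈ 2980.9580.
Sum = Δt · [f(28/9) + f(67/18) + f(13/3) + ...].
Sum ≈ 3967.7238.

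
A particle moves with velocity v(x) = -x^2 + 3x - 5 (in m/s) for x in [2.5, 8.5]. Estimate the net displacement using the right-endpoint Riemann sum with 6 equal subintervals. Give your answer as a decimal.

-155.5

Δx = (8.5 − 2.5)/6 = 1.
Right endpoints: 3.5, 4.5, 5.5, 6.5, 7.5, 8.5.
v(3.5) = -6.75, v(4.5) = -11.75, v(5.5) = -18.75, v(6.5) = -27.75, v(7.5) = -38.75, v(8.5) = -51.75.
Sum = Δx · [v(3.5) + v(4.5) + v(5.5) + ...].
Sum = -155.5.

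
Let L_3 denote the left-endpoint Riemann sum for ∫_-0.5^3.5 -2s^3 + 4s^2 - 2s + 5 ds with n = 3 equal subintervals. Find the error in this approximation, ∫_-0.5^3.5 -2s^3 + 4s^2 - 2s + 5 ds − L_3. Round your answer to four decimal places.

Exact integral: ∫_-0.5^3.5 f(s) ds ≈ -9.666667.
L_3 ≈ 15.074074.
Error ≈ -9.666667 − 15.074074 ≈ -24.7407.

-24.7407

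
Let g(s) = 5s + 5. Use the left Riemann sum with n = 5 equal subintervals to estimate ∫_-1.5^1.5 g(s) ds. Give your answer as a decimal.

10.5

Δs = (1.5 − (-1.5))/5 = 0.6.
Left endpoints: -1.5, -0.9, -0.3, 0.3, 0.9.
g(-1.5) = -2.5, g(-0.9) = 0.5, g(-0.3) = 3.5, g(0.3) = 6.5, g(0.9) = 9.5.
Sum = Δs · [g(-1.5) + g(-0.9) + g(-0.3) + g(0.3) + g(0.9)].
Sum = 10.5.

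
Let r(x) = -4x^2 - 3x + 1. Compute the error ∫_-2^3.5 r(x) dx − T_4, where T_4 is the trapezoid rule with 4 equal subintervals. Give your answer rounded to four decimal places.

6.9323

Exact integral: ∫_-2^3.5 r(x) dx ≈ -74.708333.
T_4 = -81.640625.
Error ≈ -74.708333 − (-81.640625) ≈ 6.9323.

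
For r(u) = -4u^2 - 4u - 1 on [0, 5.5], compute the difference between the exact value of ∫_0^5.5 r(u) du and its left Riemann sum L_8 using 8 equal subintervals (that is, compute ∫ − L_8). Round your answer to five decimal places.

-47.42318

Exact integral: ∫_0^5.5 r(u) du ≈ -287.8333333.
L_8 = -240.41015625.
Error ≈ -287.8333333 − (-240.41015625) ≈ -47.42318.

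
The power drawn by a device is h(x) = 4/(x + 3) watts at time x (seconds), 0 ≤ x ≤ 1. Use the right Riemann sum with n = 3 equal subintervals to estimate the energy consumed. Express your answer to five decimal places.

Δx = (1 − 0)/3 = 1/3.
Right endpoints: 1/3, 2/3, 1.
h(1/3) = 1.2, h(2/3) = 12/11, h(1) = 1.
Sum = Δx · [h(1/3) + h(2/3) + h(1)].
Sum ≈ 1.09697.

1.09697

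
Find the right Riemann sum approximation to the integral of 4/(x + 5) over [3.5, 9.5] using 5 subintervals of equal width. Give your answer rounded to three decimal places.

2.024

Δx = (9.5 − 3.5)/5 = 1.2.
Right endpoints: 4.7, 5.9, 7.1, 8.3, 9.5.
f(4.7) = 40/97, f(5.9) = 40/109, f(7.1) = 40/121, f(8.3) = 40/133, f(9.5) = 8/29.
Sum = Δx · [f(4.7) + f(5.9) + f(7.1) + f(8.3) + f(9.5)].
Sum ≈ 2.024.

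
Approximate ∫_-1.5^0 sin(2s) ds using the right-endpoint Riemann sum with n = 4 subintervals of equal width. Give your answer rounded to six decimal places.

-0.921453

Δs = (0 − (-1.5))/4 = 0.375.
Right endpoints: -1.125, -0.75, -0.375, 0.
f(-1.125) ≈ -0.778073, f(-0.75) ≈ -0.997495, f(-0.375) ≈ -0.681639, f(0) ≈ 0.000000.
Sum = Δs · [f(-1.125) + f(-0.75) + f(-0.375) + f(0)].
Sum ≈ -0.921453.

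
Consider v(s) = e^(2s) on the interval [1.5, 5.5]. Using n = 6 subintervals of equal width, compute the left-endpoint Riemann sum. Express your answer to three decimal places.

14283.267

Δs = (5.5 − 1.5)/6 = 2/3.
Left endpoints: 1.5, 13/6, 17/6, 3.5, 25/6, 29/6.
v(1.5) ≈ 20.086, v(13/6) ≈ 76.198, v(17/6) ≈ 289.069, v(3.5) ≈ 1096.633, v(25/6) ≈ 4160.262, v(29/6) ≈ 15782.652.
Sum = Δs · [v(1.5) + v(13/6) + v(17/6) + ...].
Sum ≈ 14283.267.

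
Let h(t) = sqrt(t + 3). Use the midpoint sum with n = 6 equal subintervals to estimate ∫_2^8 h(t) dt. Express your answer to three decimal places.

Δt = (8 − 2)/6 = 1.
Midpoints: 2.5, 3.5, 4.5, 5.5, 6.5, 7.5.
h(2.5) ≈ 2.345, h(3.5) ≈ 2.550, h(4.5) ≈ 2.739, h(5.5) ≈ 2.915, h(6.5) ≈ 3.082, h(7.5) ≈ 3.240.
Sum = Δt · [h(2.5) + h(3.5) + h(4.5) + ...].
Sum ≈ 16.871.

16.871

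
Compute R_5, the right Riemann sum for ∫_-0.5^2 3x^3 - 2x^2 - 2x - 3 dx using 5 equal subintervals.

-1.25

Δx = (2 − (-0.5))/5 = 0.5.
Right endpoints: 0, 0.5, 1, 1.5, 2.
f(0) = -3, f(0.5) = -4.125, f(1) = -4, f(1.5) = -0.375, f(2) = 9.
Sum = Δx · [f(0) + f(0.5) + f(1) + f(1.5) + f(2)].
Sum = -1.25.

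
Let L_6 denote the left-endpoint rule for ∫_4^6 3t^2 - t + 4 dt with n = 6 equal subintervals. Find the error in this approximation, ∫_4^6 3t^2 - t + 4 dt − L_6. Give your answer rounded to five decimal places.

Exact integral: ∫_4^6 f(t) dt = 150.
L_6 ≈ 140.4444444.
Error ≈ 150 − 140.4444444 ≈ 9.55556.

9.55556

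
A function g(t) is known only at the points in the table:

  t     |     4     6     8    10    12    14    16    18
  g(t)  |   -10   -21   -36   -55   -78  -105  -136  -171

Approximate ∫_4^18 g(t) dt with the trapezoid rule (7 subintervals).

Δt = 2.
T_7 = (2/2)·[(-10) + 2·(-21) + 2·(-36) + 2·(-55) + 2·(-78) + 2·(-105) + 2·(-136) + (-171)] = -1043.

-1043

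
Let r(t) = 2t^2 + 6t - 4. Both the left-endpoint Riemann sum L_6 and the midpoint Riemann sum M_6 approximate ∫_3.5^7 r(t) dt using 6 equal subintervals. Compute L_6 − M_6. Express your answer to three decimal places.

L_6 ≈ 269.16782.
M_6 ≈ 296.13484.
L_6 − M_6 ≈ -26.967.

-26.967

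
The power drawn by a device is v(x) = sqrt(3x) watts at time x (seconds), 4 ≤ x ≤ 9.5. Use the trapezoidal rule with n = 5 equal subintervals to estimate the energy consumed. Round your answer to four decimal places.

Δx = (9.5 − 4)/5 = 1.1.
v(4) ≈ 3.4641, v(5.1) ≈ 3.9115, v(6.2) ≈ 4.3128, v(7.3) ≈ 4.6797, v(8.4) ≈ 5.0200, v(9.5) ≈ 5.3385.
T_5 = (Δx/2)·[v(x_0) + 2v(x_1) + ... + 2v(x_{4}) + v(x_5)].
Sum ≈ 24.5578.

24.5578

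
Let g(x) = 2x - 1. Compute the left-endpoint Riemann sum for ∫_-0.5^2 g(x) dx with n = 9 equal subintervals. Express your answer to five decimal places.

Δx = (2 − (-0.5))/9 = 5/18.
Left endpoints: -0.5, -2/9, 1/18, 1/3, 11/18, 8/9, 7/6, 13/9, 31/18.
g(-0.5) = -2, g(-2/9) = -13/9, g(1/18) = -8/9, g(1/3) = -1/3, g(11/18) = 2/9, g(8/9) = 7/9, g(7/6) = 4/3, g(13/9) = 17/9, g(31/18) = 22/9.
Sum = Δx · [g(-0.5) + g(-2/9) + g(1/18) + ...].
Sum ≈ 0.55556.

0.55556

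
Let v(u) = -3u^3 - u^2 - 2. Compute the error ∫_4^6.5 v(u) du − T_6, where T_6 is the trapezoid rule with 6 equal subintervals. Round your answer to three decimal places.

3.490

Exact integral: ∫_4^6.5 v(u) du ≈ -1222.00521.
T_6 ≈ -1225.49552.
Error ≈ -1222.00521 − (-1225.49552) ≈ 3.490.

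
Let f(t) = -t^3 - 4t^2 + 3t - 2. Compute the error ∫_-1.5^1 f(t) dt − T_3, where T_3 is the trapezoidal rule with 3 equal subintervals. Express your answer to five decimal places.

0.94039

Exact integral: ∫_-1.5^1 f(t) dt ≈ -11.6927083.
T_3 ≈ -12.6331019.
Error ≈ -11.6927083 − (-12.6331019) ≈ 0.94039.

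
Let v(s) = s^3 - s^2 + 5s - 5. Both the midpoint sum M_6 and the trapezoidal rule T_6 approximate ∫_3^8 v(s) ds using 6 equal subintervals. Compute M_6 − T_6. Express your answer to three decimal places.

M_6 ≈ 950.09838.
T_6 ≈ 963.55324.
M_6 − T_6 ≈ -13.455.

-13.455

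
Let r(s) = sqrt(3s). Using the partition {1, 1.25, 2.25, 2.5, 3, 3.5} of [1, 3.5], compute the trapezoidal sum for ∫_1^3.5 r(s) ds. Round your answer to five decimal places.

Subinterval widths: 0.25, 1, 0.25, 0.5, 0.5.
r(1) ≈ 1.73205, r(1.25) ≈ 1.93649, r(2.25) ≈ 2.59808, r(2.5) ≈ 2.73861, r(3) ≈ 3.00000, r(3.5) ≈ 3.24037.
On each subinterval the trapezoid contributes (Δs_i/2)·[r(s_{i-1}) + r(s_i)].
Sum ≈ 6.38768.

6.38768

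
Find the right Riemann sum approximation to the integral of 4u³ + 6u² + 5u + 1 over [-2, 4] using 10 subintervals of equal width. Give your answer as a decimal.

Δu = (4 − (-2))/10 = 0.6.
Right endpoints: -1.4, -0.8, -0.2, 0.4, 1, 1.6, 2.2, 2.8, 3.4, 4.
f(-1.4) = -5.216, f(-0.8) = -1.208, f(-0.2) = 0.208, f(0.4) = 4.216, f(1) = 16, f(1.6) = 40.744, f(2.2) = 83.632, f(2.8) = 149.848, f(3.4) = 244.576, f(4) = 373.
Sum = Δu · [f(-1.4) + f(-0.8) + f(-0.2) + ...].
Sum = 543.48.

543.48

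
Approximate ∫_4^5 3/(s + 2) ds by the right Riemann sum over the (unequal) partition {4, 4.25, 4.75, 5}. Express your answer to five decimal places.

Subinterval widths: 0.25, 0.5, 0.25.
Right endpoints: 4.25, 4.75, 5.
f(4.25) = 0.48, f(4.75) = 4/9, f(5) = 3/7.
Sum = Σ Δs_i · f(s_i).
Sum ≈ 0.44937.

0.44937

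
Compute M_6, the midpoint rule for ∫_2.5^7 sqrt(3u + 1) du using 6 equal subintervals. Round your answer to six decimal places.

17.428458

Δu = (7 − 2.5)/6 = 0.75.
Midpoints: 2.875, 3.625, 4.375, 5.125, 5.875, 6.625.
f(2.875) ≈ 3.102418, f(3.625) ≈ 3.446012, f(4.375) ≈ 3.758324, f(5.125) ≈ 4.046604, f(5.875) ≈ 4.315669, f(6.625) ≈ 4.568917.
Sum = Δu · [f(2.875) + f(3.625) + f(4.375) + ...].
Sum ≈ 17.428458.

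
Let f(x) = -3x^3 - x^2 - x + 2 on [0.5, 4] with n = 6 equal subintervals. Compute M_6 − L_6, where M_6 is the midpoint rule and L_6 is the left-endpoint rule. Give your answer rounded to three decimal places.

M_6 ≈ -212.01078.
L_6 ≈ -156.83261.
M_6 − L_6 ≈ -55.178.

-55.178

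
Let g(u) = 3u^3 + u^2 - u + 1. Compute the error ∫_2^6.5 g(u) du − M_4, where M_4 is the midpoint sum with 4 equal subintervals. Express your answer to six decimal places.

18.628418

Exact integral: ∫_2^6.5 g(u) du = 1401.046875.
M_4 ≈ 1382.41845703.
Error ≈ 1401.046875 − 1382.41845703 ≈ 18.628418.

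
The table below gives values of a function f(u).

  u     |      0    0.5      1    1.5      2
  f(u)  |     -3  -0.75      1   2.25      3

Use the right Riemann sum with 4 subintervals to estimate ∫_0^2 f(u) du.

2.75

Δu = 0.5.
Sum = 0.5·[(-0.75) + 1 + 2.25 + 3] = 2.75.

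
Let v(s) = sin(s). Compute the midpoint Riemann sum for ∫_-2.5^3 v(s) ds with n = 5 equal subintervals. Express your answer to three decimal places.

0.199

Δs = (3 − (-2.5))/5 = 1.1.
Midpoints: -1.95, -0.85, 0.25, 1.35, 2.45.
v(-1.95) ≈ -0.929, v(-0.85) ≈ -0.751, v(0.25) ≈ 0.247, v(1.35) ≈ 0.976, v(2.45) ≈ 0.638.
Sum = Δs · [v(-1.95) + v(-0.85) + v(0.25) + v(1.35) + v(2.45)].
Sum ≈ 0.199.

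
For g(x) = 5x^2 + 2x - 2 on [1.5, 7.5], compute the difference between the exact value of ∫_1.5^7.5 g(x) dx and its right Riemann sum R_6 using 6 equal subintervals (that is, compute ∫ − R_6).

-146

Exact integral: ∫_1.5^7.5 g(x) dx = 739.5.
R_6 = 885.5.
Error = 739.5 − 885.5 = -146.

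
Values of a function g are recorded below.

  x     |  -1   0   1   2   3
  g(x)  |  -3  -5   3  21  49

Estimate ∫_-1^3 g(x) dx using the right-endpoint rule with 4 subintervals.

Δx = 1.
Sum = 1·[(-5) + 3 + 21 + 49] = 68.

68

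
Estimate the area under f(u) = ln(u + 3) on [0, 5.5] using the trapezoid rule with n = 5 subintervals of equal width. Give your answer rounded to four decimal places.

Δu = (5.5 − 0)/5 = 1.1.
f(0) ≈ 1.0986, f(1.1) ≈ 1.4110, f(2.2) ≈ 1.6487, f(3.3) ≈ 1.8405, f(4.4) ≈ 2.0015, f(5.5) ≈ 2.1401.
T_5 = (Δu/2)·[f(u_0) + 2f(u_1) + ... + 2f(u_{4}) + f(u_5)].
Sum ≈ 9.3731.

9.3731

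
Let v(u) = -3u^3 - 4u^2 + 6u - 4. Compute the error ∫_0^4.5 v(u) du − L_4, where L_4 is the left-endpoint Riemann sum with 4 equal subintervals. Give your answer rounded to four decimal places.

Exact integral: ∫_0^4.5 v(u) du = -386.296875.
L_4 ≈ -225.166992.
Error ≈ -386.296875 − (-225.166992) ≈ -161.1299.

-161.1299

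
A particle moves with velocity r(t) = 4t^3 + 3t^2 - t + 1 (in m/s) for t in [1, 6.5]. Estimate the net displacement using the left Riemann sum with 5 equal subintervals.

Δt = (6.5 − 1)/5 = 1.1.
Left endpoints: 1, 2.1, 3.2, 4.3, 5.4.
r(1) = 7, r(2.1) = 49.174, r(3.2) = 159.592, r(4.3) = 370.198, r(5.4) = 712.936.
Sum = Δt · [r(1) + r(2.1) + r(3.2) + r(4.3) + r(5.4)].
Sum = 1428.79.

1428.79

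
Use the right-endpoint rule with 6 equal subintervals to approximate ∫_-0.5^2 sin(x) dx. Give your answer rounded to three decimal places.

1.564

Δx = (2 − (-0.5))/6 = 5/12.
Right endpoints: -1/12, 1/3, 0.75, 7/6, 19/12, 2.
f(-1/12) ≈ -0.083, f(1/3) ≈ 0.327, f(0.75) ≈ 0.682, f(7/6) ≈ 0.919, f(19/12) ≈ 1.000, f(2) ≈ 0.909.
Sum = Δx · [f(-1/12) + f(1/3) + f(0.75) + ...].
Sum ≈ 1.564.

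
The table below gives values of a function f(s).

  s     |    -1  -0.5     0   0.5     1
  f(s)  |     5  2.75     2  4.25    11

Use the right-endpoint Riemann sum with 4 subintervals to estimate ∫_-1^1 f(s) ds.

10

Δs = 0.5.
Sum = 0.5·[2.75 + 2 + 4.25 + 11] = 10.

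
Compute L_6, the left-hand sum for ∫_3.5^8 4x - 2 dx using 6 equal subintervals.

Δx = (8 − 3.5)/6 = 0.75.
Left endpoints: 3.5, 4.25, 5, 5.75, 6.5, 7.25.
f(3.5) = 12, f(4.25) = 15, f(5) = 18, f(5.75) = 21, f(6.5) = 24, f(7.25) = 27.
Sum = Δx · [f(3.5) + f(4.25) + f(5) + ...].
Sum = 87.75.

87.75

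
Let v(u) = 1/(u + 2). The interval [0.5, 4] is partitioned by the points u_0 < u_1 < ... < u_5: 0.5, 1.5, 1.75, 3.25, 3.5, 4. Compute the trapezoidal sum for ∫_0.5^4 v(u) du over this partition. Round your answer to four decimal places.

Subinterval widths: 1, 0.25, 1.5, 0.25, 0.5.
v(0.5) = 0.4, v(1.5) = 2/7, v(1.75) = 4/15, v(3.25) = 4/21, v(3.5) = 2/11, v(4) = 1/6.
On each subinterval the trapezoid contributes (Δu_i/2)·[v(u_{i-1}) + v(u_i)].
Sum ≈ 0.8884.

0.8884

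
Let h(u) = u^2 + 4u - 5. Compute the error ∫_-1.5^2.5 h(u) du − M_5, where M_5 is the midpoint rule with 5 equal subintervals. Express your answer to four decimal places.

Exact integral: ∫_-1.5^2.5 h(u) du ≈ -5.666667.
M_5 = -5.88.
Error ≈ -5.666667 − (-5.88) ≈ 0.2133.

0.2133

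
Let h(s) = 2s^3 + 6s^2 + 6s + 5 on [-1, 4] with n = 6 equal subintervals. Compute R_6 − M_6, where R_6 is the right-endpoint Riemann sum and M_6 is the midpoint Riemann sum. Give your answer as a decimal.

R_6 ≈ 440.3472222.
M_6 ≈ 323.1597222.
R_6 − M_6 = 117.1875.

117.1875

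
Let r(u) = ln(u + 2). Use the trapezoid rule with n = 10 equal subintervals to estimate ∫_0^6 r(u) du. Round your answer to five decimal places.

9.23803

Δu = (6 − 0)/10 = 0.6.
r(0) ≈ 0.69315, r(0.6) ≈ 0.95551, r(1.2) ≈ 1.16315, r(1.8) ≈ 1.33500, r(2.4) ≈ 1.48160, r(3) ≈ 1.60944, r(3.6) ≈ 1.72277, r(4.2) ≈ 1.82455, r(4.8) ≈ 1.91692, r(5.4) ≈ 2.00148, r(6) ≈ 2.07944.
T_10 = (Δu/2)·[r(u_0) + 2r(u_1) + ... + 2r(u_{9}) + r(u_10)].
Sum ≈ 9.23803.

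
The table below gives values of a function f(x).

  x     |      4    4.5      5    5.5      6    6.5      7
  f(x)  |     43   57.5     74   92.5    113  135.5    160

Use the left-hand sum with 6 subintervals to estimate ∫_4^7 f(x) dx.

Δx = 0.5.
Sum = 0.5·[43 + 57.5 + 74 + 92.5 + 113 + 135.5] = 257.75.

257.75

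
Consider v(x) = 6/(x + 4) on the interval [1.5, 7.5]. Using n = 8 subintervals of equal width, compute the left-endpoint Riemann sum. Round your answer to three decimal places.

4.646

Δx = (7.5 − 1.5)/8 = 0.75.
Left endpoints: 1.5, 2.25, 3, 3.75, 4.5, 5.25, 6, 6.75.
v(1.5) = 12/11, v(2.25) = 0.96, v(3) = 6/7, v(3.75) = 24/31, v(4.5) = 12/17, v(5.25) = 24/37, v(6) = 0.6, v(6.75) = 24/43.
Sum = Δx · [v(1.5) + v(2.25) + v(3) + ...].
Sum ≈ 4.646.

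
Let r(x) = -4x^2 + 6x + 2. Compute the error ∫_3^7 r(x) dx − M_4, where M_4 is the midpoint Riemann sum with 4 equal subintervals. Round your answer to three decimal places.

-1.333

Exact integral: ∫_3^7 r(x) dx ≈ -293.33333.
M_4 = -292.
Error ≈ -293.33333 − (-292) ≈ -1.333.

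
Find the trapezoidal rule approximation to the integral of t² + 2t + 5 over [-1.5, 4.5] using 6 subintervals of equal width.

80.5

Δt = (4.5 − (-1.5))/6 = 1.
f(-1.5) = 4.25, f(-0.5) = 4.25, f(0.5) = 6.25, f(1.5) = 10.25, f(2.5) = 16.25, f(3.5) = 24.25, f(4.5) = 34.25.
T_6 = (Δt/2)·[f(t_0) + 2f(t_1) + ... + 2f(t_{5}) + f(t_6)].
Sum = 80.5.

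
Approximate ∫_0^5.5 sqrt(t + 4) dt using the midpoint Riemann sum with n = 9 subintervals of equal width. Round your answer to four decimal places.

14.1887

Δt = (5.5 − 0)/9 = 11/18.
Midpoints: 11/36, 11/12, 55/36, 77/36, 2.75, 121/36, 143/36, 55/12, 187/36.
f(11/36) ≈ 2.0750, f(11/12) ≈ 2.2174, f(55/36) ≈ 2.3511, f(77/36) ≈ 2.4777, f(2.75) ≈ 2.5981, f(121/36) ≈ 2.7131, f(143/36) ≈ 2.8235, f(55/12) ≈ 2.9297, f(187/36) ≈ 3.0322.
Sum = Δt · [f(11/36) + f(11/12) + f(55/36) + ...].
Sum ≈ 14.1887.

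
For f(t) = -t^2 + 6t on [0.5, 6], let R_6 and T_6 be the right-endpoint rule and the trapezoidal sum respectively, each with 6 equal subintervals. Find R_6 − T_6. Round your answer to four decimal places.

R_6 ≈ 33.260995.
T_6 ≈ 34.521412.
R_6 − T_6 ≈ -1.2604.

-1.2604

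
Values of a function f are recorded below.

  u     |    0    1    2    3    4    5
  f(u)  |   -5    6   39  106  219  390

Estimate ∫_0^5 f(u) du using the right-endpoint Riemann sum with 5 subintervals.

Δu = 1.
Sum = 1·[6 + 39 + 106 + 219 + 390] = 760.

760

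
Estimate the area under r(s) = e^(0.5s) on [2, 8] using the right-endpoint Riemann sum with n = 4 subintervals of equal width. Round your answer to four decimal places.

Δs = (8 − 2)/4 = 1.5.
Right endpoints: 3.5, 5, 6.5, 8.
r(3.5) ≈ 5.7546, r(5) ≈ 12.1825, r(6.5) ≈ 25.7903, r(8) ≈ 54.5982.
Sum = Δs · [r(3.5) + r(5) + r(6.5) + r(8)].
Sum ≈ 147.4884.

147.4884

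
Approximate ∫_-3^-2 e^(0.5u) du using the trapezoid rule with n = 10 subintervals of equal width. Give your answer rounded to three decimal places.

0.290

Δu = (-2 − (-3))/10 = 0.1.
f(-3) ≈ 0.223, f(-2.9) ≈ 0.235, f(-2.8) ≈ 0.247, f(-2.7) ≈ 0.259, f(-2.6) ≈ 0.273, f(-2.5) ≈ 0.287, f(-2.4) ≈ 0.301, f(-2.3) ≈ 0.317, f(-2.2) ≈ 0.333, f(-2.1) ≈ 0.350, f(-2) ≈ 0.368.
T_10 = (Δu/2)·[f(u_0) + 2f(u_1) + ... + 2f(u_{9}) + f(u_10)].
Sum ≈ 0.290.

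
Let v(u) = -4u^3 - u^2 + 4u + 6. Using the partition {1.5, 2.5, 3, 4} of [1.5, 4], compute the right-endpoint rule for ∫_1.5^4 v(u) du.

Subinterval widths: 1, 0.5, 1.
Right endpoints: 2.5, 3, 4.
v(2.5) = -52.75, v(3) = -99, v(4) = -250.
Sum = Σ Δu_i · v(u_i).
Sum = -352.25.

-352.25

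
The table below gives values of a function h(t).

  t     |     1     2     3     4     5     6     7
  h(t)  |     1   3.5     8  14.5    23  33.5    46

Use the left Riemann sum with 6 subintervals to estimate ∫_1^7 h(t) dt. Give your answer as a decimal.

Δt = 1.
Sum = 1·[1 + 3.5 + 8 + 14.5 + 23 + 33.5] = 83.5.

83.5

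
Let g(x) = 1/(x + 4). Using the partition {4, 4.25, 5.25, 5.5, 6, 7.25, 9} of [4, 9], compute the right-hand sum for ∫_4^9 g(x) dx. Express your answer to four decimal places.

0.4605

Subinterval widths: 0.25, 1, 0.25, 0.5, 1.25, 1.75.
Right endpoints: 4.25, 5.25, 5.5, 6, 7.25, 9.
g(4.25) = 4/33, g(5.25) = 4/37, g(5.5) = 2/19, g(6) = 0.1, g(7.25) = 4/45, g(9) = 1/13.
Sum = Σ Δx_i · g(x_i).
Sum ≈ 0.4605.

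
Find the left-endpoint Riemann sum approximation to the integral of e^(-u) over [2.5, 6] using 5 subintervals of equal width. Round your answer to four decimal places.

0.1107

Δu = (6 − 2.5)/5 = 0.7.
Left endpoints: 2.5, 3.2, 3.9, 4.6, 5.3.
f(2.5) ≈ 0.0821, f(3.2) ≈ 0.0408, f(3.9) ≈ 0.0202, f(4.6) ≈ 0.0101, f(5.3) ≈ 0.0050.
Sum = Δu · [f(2.5) + f(3.2) + f(3.9) + f(4.6) + f(5.3)].
Sum ≈ 0.1107.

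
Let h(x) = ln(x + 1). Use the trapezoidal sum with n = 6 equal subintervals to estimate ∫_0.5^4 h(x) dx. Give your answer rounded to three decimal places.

Δx = (4 − 0.5)/6 = 7/12.
h(0.5) ≈ 0.405, h(13/12) ≈ 0.734, h(5/3) ≈ 0.981, h(2.25) ≈ 1.179, h(17/6) ≈ 1.344, h(41/12) ≈ 1.485, h(4) ≈ 1.609.
T_6 = (Δx/2)·[h(x_0) + 2h(x_1) + ... + 2h(x_{5}) + h(x_6)].
Sum ≈ 3.926.

3.926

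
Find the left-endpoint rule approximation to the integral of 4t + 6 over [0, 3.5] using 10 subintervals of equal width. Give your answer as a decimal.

43.05

Δt = (3.5 − 0)/10 = 0.35.
Left endpoints: 0, 0.35, 0.7, 1.05, 1.4, 1.75, 2.1, 2.45, 2.8, 3.15.
f(0) = 6, f(0.35) = 7.4, f(0.7) = 8.8, f(1.05) = 10.2, f(1.4) = 11.6, f(1.75) = 13, f(2.1) = 14.4, f(2.45) = 15.8, f(2.8) = 17.2, f(3.15) = 18.6.
Sum = Δt · [f(0) + f(0.35) + f(0.7) + ...].
Sum = 43.05.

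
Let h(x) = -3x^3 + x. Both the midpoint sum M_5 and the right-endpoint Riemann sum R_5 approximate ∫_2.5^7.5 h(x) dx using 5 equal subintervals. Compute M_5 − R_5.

M_5 = -2300.
R_5 = -2963.125.
M_5 − R_5 = 663.125.

663.125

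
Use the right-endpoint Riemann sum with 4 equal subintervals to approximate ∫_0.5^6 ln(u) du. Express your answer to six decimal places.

7.054437

Δu = (6 − 0.5)/4 = 1.375.
Right endpoints: 1.875, 3.25, 4.625, 6.
f(1.875) ≈ 0.628609, f(3.25) ≈ 1.178655, f(4.625) ≈ 1.531476, f(6) ≈ 1.791759.
Sum = Δu · [f(1.875) + f(3.25) + f(4.625) + f(6)].
Sum ≈ 7.054437.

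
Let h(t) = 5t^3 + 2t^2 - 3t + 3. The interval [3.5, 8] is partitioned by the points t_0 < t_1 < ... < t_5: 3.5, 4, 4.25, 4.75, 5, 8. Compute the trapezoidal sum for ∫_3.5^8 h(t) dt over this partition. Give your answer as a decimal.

5631.8203125

Subinterval widths: 0.5, 0.25, 0.5, 0.25, 3.
h(3.5) = 231.375, h(4) = 343, h(4.25) = 410.203125, h(4.75) = 569.734375, h(5) = 663, h(8) = 2667.
On each subinterval the trapezoid contributes (Δt_i/2)·[h(t_{i-1}) + h(t_i)].
Sum = 5631.8203125.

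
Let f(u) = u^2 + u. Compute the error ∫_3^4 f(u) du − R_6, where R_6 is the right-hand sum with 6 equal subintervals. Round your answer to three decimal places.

Exact integral: ∫_3^4 f(u) du ≈ 15.83333.
R_6 ≈ 16.50463.
Error ≈ 15.83333 − 16.50463 ≈ -0.671.

-0.671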